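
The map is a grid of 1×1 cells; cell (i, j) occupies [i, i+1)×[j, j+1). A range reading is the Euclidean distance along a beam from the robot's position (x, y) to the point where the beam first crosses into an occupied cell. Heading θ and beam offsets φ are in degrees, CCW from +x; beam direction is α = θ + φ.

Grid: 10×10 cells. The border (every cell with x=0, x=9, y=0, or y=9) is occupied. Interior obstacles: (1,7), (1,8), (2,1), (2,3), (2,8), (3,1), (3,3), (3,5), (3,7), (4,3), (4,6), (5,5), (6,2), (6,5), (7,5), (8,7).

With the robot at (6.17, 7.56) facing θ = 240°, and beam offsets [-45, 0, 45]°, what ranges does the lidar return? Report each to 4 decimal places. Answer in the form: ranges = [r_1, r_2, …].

ranges = [2.1637, 1.8013, 1.6150]

beam 1: φ=-45°, α=195°
  cosα=-0.9659 sinα=-0.2588 | (6,7) | tMaxX 0.1760 tMaxY 2.1637 | tΔX 1.0353 tΔY 3.8637
    t=0.1760 [x] (5,7)
    t=1.2113 [x] (4,7)
    t=2.1637 [y] (4,6) — stop
  → r_1 = 2.1637
beam 2: φ=0°, α=240°
  cosα=-0.5000 sinα=-0.8660 | (6,7) | tMaxX 0.3400 tMaxY 0.6466 | tΔX 2.0000 tΔY 1.1547
    t=0.3400 [x] (5,7)
    t=0.6466 [y] (5,6)
    t=1.8013 [y] (5,5) — stop
  → r_2 = 1.8013
beam 3: φ=45°, α=285°
  cosα=0.2588 sinα=-0.9659 | (6,7) | tMaxX 3.2069 tMaxY 0.5798 | tΔX 3.8637 tΔY 1.0353
    t=0.5798 [y] (6,6)
    t=1.6150 [y] (6,5) — stop
  → r_3 = 1.6150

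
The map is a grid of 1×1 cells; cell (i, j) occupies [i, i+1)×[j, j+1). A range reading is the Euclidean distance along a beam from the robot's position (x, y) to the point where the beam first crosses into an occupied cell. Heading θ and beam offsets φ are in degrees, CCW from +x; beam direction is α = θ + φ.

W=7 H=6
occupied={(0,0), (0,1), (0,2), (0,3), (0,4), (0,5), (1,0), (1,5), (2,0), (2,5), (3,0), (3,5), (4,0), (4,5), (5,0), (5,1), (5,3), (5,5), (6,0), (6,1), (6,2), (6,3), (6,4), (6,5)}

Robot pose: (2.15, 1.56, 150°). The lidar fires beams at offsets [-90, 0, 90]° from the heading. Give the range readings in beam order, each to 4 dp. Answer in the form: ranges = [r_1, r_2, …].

ranges = [3.9722, 1.3279, 0.6466]

beam 1: φ=-90°, α=60°
  d=(0.5000,0.8660)  start (2,1)  tX=1.7000 tY=0.5081  stride 1/|dx|=2.0000 1/|dy|=1.1547
    cross y-line → (2,2), t=0.5081
    cross y-line → (2,3), t=1.6628
    cross x-line → (3,3), t=1.7000
    cross y-line → (3,4), t=2.8175
    cross x-line → (4,4), t=3.7000
    cross y-line → (4,5), t=3.9722 (wall)
  → r_1 = 3.9722
beam 2: φ=0°, α=150°
  d=(-0.8660,0.5000)  start (2,1)  tX=0.1732 tY=0.8800  stride 1/|dx|=1.1547 1/|dy|=2.0000
    cross x-line → (1,1), t=0.1732
    cross y-line → (1,2), t=0.8800
    cross x-line → (0,2), t=1.3279 (wall)
  → r_2 = 1.3279
beam 3: φ=90°, α=240°
  d=(-0.5000,-0.8660)  start (2,1)  tX=0.3000 tY=0.6466  stride 1/|dx|=2.0000 1/|dy|=1.1547
    cross x-line → (1,1), t=0.3000
    cross y-line → (1,0), t=0.6466 (wall)
  → r_3 = 0.6466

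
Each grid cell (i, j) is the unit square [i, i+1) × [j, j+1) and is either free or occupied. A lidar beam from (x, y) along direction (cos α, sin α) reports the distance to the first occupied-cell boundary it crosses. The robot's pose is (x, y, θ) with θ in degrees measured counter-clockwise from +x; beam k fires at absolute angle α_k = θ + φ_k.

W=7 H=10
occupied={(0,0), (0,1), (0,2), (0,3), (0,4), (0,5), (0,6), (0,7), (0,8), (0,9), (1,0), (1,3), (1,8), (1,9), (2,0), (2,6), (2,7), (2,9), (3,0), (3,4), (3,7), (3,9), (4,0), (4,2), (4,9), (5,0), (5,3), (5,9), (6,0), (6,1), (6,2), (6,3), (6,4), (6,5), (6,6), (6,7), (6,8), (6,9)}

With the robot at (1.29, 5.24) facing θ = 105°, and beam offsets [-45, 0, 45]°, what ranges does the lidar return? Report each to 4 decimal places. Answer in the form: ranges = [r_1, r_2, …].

ranges = [1.4200, 1.1205, 0.3349]

beam 1: φ=-45°, α=60°
  d=(0.5000,0.8660)  start (1,5)  tX=1.4200 tY=0.8776  stride 1/|dx|=2.0000 1/|dy|=1.1547
    cross y-line → (1,6), t=0.8776
    cross x-line → (2,6), t=1.4200 (wall)
  → r_1 = 1.4200
beam 2: φ=0°, α=105°
  d=(-0.2588,0.9659)  start (1,5)  tX=1.1205 tY=0.7868  stride 1/|dx|=3.8637 1/|dy|=1.0353
    cross y-line → (1,6), t=0.7868
    cross x-line → (0,6), t=1.1205 (wall)
  → r_2 = 1.1205
beam 3: φ=45°, α=150°
  d=(-0.8660,0.5000)  start (1,5)  tX=0.3349 tY=1.5200  stride 1/|dx|=1.1547 1/|dy|=2.0000
    cross x-line → (0,5), t=0.3349 (wall)
  → r_3 = 0.3349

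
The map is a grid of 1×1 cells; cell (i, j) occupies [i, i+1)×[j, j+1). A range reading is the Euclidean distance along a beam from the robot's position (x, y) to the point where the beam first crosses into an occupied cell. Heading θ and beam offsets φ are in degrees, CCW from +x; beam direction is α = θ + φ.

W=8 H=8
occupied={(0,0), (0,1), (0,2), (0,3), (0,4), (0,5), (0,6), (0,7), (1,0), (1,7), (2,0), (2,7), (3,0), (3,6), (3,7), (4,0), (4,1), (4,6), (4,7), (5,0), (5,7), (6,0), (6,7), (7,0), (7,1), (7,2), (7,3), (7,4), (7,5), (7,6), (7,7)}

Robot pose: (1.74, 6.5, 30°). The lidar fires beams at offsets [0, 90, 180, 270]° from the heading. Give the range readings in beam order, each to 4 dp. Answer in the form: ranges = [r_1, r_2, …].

ranges = [1.0000, 0.5774, 0.8545, 5.1962]

beam 1: φ=0°, α=30°
  d=(0.8660,0.5000)  start (1,6)  tX=0.3002 tY=1.0000  stride 1/|dx|=1.1547 1/|dy|=2.0000
    cross x-line → (2,6), t=0.3002
    cross y-line → (2,7), t=1.0000 (wall)
  → r_1 = 1.0000
beam 2: φ=90°, α=120°
  d=(-0.5000,0.8660)  start (1,6)  tX=1.4800 tY=0.5774  stride 1/|dx|=2.0000 1/|dy|=1.1547
    cross y-line → (1,7), t=0.5774 (wall)
  → r_2 = 0.5774
beam 3: φ=180°, α=210°
  d=(-0.8660,-0.5000)  start (1,6)  tX=0.8545 tY=1.0000  stride 1/|dx|=1.1547 1/|dy|=2.0000
    cross x-line → (0,6), t=0.8545 (wall)
  → r_3 = 0.8545
beam 4: φ=270°, α=300°
  d=(0.5000,-0.8660)  start (1,6)  tX=0.5200 tY=0.5774  stride 1/|dx|=2.0000 1/|dy|=1.1547
    cross x-line → (2,6), t=0.5200
    cross y-line → (2,5), t=0.5774
    cross y-line → (2,4), t=1.7321
    cross x-line → (3,4), t=2.5200
    cross y-line → (3,3), t=2.8868
    cross y-line → (3,2), t=4.0415
    cross x-line → (4,2), t=4.5200
    cross y-line → (4,1), t=5.1962 (wall)
  → r_4 = 5.1962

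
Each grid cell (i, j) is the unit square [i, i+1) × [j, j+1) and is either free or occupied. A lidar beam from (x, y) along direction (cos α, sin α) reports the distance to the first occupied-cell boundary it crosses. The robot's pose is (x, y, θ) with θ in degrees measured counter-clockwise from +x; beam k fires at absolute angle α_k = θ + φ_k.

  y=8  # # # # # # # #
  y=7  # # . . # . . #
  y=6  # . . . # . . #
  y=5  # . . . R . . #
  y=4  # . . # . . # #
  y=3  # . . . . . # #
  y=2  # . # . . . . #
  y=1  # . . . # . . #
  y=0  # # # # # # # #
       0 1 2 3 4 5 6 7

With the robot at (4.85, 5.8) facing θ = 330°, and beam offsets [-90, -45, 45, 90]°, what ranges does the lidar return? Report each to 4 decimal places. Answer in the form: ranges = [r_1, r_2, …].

ranges = [1.7000, 4.9693, 2.2258, 0.2309]

beam 1: φ=-90°, α=240°
  direction (-0.5000, -0.8660); cell (4,5); t to first gridline: x 1.7000, y 0.9238 (then +2.0000 / +1.1547)
    (4,4) via y @ 0.9238
    (3,4) via x @ 1.7000  # hit
  → r_1 = 1.7000
beam 2: φ=-45°, α=285°
  direction (0.2588, -0.9659); cell (4,5); t to first gridline: x 0.5796, y 0.8282 (then +3.8637 / +1.0353)
    (5,5) via x @ 0.5796
    (5,4) via y @ 0.8282
    (5,3) via y @ 1.8635
    (5,2) via y @ 2.8988
    (5,1) via y @ 3.9340
    (6,1) via x @ 4.4433
    (6,0) via y @ 4.9693  # hit
  → r_2 = 4.9693
beam 3: φ=45°, α=15°
  direction (0.9659, 0.2588); cell (4,5); t to first gridline: x 0.1553, y 0.7727 (then +1.0353 / +3.8637)
    (5,5) via x @ 0.1553
    (5,6) via y @ 0.7727
    (6,6) via x @ 1.1906
    (7,6) via x @ 2.2258  # hit
  → r_3 = 2.2258
beam 4: φ=90°, α=60°
  direction (0.5000, 0.8660); cell (4,5); t to first gridline: x 0.3000, y 0.2309 (then +2.0000 / +1.1547)
    (4,6) via y @ 0.2309  # hit
  → r_4 = 0.2309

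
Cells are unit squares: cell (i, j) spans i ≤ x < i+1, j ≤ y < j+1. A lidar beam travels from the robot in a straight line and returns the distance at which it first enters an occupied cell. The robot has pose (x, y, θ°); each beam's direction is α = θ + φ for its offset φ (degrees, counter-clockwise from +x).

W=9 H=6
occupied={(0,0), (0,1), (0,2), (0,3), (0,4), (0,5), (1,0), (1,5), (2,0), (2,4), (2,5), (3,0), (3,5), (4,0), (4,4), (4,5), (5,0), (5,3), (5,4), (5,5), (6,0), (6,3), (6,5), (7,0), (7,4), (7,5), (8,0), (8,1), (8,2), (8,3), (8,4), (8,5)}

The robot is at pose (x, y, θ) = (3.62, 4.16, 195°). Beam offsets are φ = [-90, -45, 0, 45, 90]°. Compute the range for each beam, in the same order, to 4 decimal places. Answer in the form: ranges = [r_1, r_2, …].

ranges = [0.8696, 0.7159, 2.7124, 3.6489, 3.2715]

beam 1: φ=-90°, α=105°
  direction (-0.2588, 0.9659); cell (3,4); t to first gridline: x 2.3955, y 0.8696 (then +3.8637 / +1.0353)
    (3,5) via y @ 0.8696  # hit
  → r_1 = 0.8696
beam 2: φ=-45°, α=150°
  direction (-0.8660, 0.5000); cell (3,4); t to first gridline: x 0.7159, y 1.6800 (then +1.1547 / +2.0000)
    (2,4) via x @ 0.7159  # hit
  → r_2 = 0.7159
beam 3: φ=0°, α=195°
  direction (-0.9659, -0.2588); cell (3,4); t to first gridline: x 0.6419, y 0.6182 (then +1.0353 / +3.8637)
    (3,3) via y @ 0.6182
    (2,3) via x @ 0.6419
    (1,3) via x @ 1.6771
    (0,3) via x @ 2.7124  # hit
  → r_3 = 2.7124
beam 4: φ=45°, α=240°
  direction (-0.5000, -0.8660); cell (3,4); t to first gridline: x 1.2400, y 0.1848 (then +2.0000 / +1.1547)
    (3,3) via y @ 0.1848
    (2,3) via x @ 1.2400
    (2,2) via y @ 1.3395
    (2,1) via y @ 2.4942
    (1,1) via x @ 3.2400
    (1,0) via y @ 3.6489  # hit
  → r_4 = 3.6489
beam 5: φ=90°, α=285°
  direction (0.2588, -0.9659); cell (3,4); t to first gridline: x 1.4682, y 0.1656 (then +3.8637 / +1.0353)
    (3,3) via y @ 0.1656
    (3,2) via y @ 1.2009
    (4,2) via x @ 1.4682
    (4,1) via y @ 2.2362
    (4,0) via y @ 3.2715  # hit
  → r_5 = 3.2715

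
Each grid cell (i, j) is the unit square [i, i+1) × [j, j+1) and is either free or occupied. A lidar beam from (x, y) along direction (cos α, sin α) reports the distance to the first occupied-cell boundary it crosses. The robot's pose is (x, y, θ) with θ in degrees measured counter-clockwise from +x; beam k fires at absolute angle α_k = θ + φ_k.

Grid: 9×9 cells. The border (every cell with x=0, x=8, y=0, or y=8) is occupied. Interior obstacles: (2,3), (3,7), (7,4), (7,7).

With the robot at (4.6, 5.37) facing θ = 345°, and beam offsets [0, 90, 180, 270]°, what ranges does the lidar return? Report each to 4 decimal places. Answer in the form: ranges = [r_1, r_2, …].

ranges = [2.4847, 2.7228, 3.7270, 4.5242]

beam 1: φ=0°, α=345°
  dir = (cos 345°, sin 345°) = (0.9659, -0.2588); from cell (4,5)
  next x-line at t=0.4141, next y-line at t=1.4296; Δt_x=1.0353, Δt_y=3.8637
    x: enter (5,5) at t=0.4141
    y: enter (5,4) at t=1.4296
    x: enter (6,4) at t=1.4494
    x: enter (7,4) at t=2.4847 ← occupied
  → r_1 = 2.4847
beam 2: φ=90°, α=75°
  dir = (cos 75°, sin 75°) = (0.2588, 0.9659); from cell (4,5)
  next x-line at t=1.5455, next y-line at t=0.6522; Δt_x=3.8637, Δt_y=1.0353
    y: enter (4,6) at t=0.6522
    x: enter (5,6) at t=1.5455
    y: enter (5,7) at t=1.6875
    y: enter (5,8) at t=2.7228 ← occupied
  → r_2 = 2.7228
beam 3: φ=180°, α=165°
  dir = (cos 165°, sin 165°) = (-0.9659, 0.2588); from cell (4,5)
  next x-line at t=0.6212, next y-line at t=2.4341; Δt_x=1.0353, Δt_y=3.8637
    x: enter (3,5) at t=0.6212
    x: enter (2,5) at t=1.6564
    y: enter (2,6) at t=2.4341
    x: enter (1,6) at t=2.6917
    x: enter (0,6) at t=3.7270 ← occupied
  → r_3 = 3.7270
beam 4: φ=270°, α=255°
  dir = (cos 255°, sin 255°) = (-0.2588, -0.9659); from cell (4,5)
  next x-line at t=2.3182, next y-line at t=0.3831; Δt_x=3.8637, Δt_y=1.0353
    y: enter (4,4) at t=0.3831
    y: enter (4,3) at t=1.4183
    x: enter (3,3) at t=2.3182
    y: enter (3,2) at t=2.4536
    y: enter (3,1) at t=3.4889
    y: enter (3,0) at t=4.5242 ← occupied
  → r_4 = 4.5242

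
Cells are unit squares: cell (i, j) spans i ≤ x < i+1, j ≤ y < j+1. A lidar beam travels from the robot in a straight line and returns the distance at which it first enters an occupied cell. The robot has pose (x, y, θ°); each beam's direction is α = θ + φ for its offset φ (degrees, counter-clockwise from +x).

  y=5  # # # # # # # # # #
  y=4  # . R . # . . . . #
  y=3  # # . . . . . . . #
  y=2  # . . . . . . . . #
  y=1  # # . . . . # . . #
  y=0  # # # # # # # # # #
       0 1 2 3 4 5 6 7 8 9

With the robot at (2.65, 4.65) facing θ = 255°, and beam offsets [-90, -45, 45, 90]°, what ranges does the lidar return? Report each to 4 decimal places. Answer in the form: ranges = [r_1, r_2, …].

ranges = [1.3523, 1.3000, 4.2147, 1.3976]

beam 1: φ=-90°, α=165°
  dir = (cos 165°, sin 165°) = (-0.9659, 0.2588); from cell (2,4)
  next x-line at t=0.6729, next y-line at t=1.3523; Δt_x=1.0353, Δt_y=3.8637
    x: enter (1,4) at t=0.6729
    y: enter (1,5) at t=1.3523 ← occupied
  → r_1 = 1.3523
beam 2: φ=-45°, α=210°
  dir = (cos 210°, sin 210°) = (-0.8660, -0.5000); from cell (2,4)
  next x-line at t=0.7506, next y-line at t=1.3000; Δt_x=1.1547, Δt_y=2.0000
    x: enter (1,4) at t=0.7506
    y: enter (1,3) at t=1.3000 ← occupied
  → r_2 = 1.3000
beam 3: φ=45°, α=300°
  dir = (cos 300°, sin 300°) = (0.5000, -0.8660); from cell (2,4)
  next x-line at t=0.7000, next y-line at t=0.7506; Δt_x=2.0000, Δt_y=1.1547
    x: enter (3,4) at t=0.7000
    y: enter (3,3) at t=0.7506
    y: enter (3,2) at t=1.9053
    x: enter (4,2) at t=2.7000
    y: enter (4,1) at t=3.0600
    y: enter (4,0) at t=4.2147 ← occupied
  → r_3 = 4.2147
beam 4: φ=90°, α=345°
  dir = (cos 345°, sin 345°) = (0.9659, -0.2588); from cell (2,4)
  next x-line at t=0.3623, next y-line at t=2.5114; Δt_x=1.0353, Δt_y=3.8637
    x: enter (3,4) at t=0.3623
    x: enter (4,4) at t=1.3976 ← occupied
  → r_4 = 1.3976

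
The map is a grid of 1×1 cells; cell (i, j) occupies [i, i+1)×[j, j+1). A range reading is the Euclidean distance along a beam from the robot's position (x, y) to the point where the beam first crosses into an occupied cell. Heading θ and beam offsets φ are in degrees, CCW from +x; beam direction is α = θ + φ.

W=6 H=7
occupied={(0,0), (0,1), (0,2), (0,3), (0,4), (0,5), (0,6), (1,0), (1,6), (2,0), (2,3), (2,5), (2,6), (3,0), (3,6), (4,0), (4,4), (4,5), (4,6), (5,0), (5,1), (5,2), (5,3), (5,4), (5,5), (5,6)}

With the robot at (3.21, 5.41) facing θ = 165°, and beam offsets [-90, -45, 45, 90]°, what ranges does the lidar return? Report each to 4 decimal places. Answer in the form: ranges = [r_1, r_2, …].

ranges = [0.6108, 0.4200, 0.2425, 1.4597]

beam 1: φ=-90°, α=75°
  d=(0.2588,0.9659)  start (3,5)  tX=3.0523 tY=0.6108  stride 1/|dx|=3.8637 1/|dy|=1.0353
    cross y-line → (3,6), t=0.6108 (wall)
  → r_1 = 0.6108
beam 2: φ=-45°, α=120°
  d=(-0.5000,0.8660)  start (3,5)  tX=0.4200 tY=0.6813  stride 1/|dx|=2.0000 1/|dy|=1.1547
    cross x-line → (2,5), t=0.4200 (wall)
  → r_2 = 0.4200
beam 3: φ=45°, α=210°
  d=(-0.8660,-0.5000)  start (3,5)  tX=0.2425 tY=0.8200  stride 1/|dx|=1.1547 1/|dy|=2.0000
    cross x-line → (2,5), t=0.2425 (wall)
  → r_3 = 0.2425
beam 4: φ=90°, α=255°
  d=(-0.2588,-0.9659)  start (3,5)  tX=0.8114 tY=0.4245  stride 1/|dx|=3.8637 1/|dy|=1.0353
    cross y-line → (3,4), t=0.4245
    cross x-line → (2,4), t=0.8114
    cross y-line → (2,3), t=1.4597 (wall)
  → r_4 = 1.4597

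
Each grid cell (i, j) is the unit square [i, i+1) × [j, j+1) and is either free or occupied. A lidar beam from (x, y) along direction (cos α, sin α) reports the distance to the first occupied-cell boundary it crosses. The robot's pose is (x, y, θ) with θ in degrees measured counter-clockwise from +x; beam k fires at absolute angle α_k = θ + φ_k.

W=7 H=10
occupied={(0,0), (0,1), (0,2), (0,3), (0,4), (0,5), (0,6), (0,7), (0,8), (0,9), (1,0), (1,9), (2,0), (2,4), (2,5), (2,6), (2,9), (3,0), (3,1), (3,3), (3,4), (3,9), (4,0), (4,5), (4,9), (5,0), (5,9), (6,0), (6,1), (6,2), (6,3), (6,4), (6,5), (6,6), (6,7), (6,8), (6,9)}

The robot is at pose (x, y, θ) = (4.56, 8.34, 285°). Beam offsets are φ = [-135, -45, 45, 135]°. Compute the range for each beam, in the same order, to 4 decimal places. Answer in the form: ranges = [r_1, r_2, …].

ranges = [1.3200, 3.1200, 1.6628, 0.7621]

beam 1: φ=-135°, α=150°
  d=(-0.8660,0.5000)  start (4,8)  tX=0.6466 tY=1.3200  stride 1/|dx|=1.1547 1/|dy|=2.0000
    cross x-line → (3,8), t=0.6466
    cross y-line → (3,9), t=1.3200 (wall)
  → r_1 = 1.3200
beam 2: φ=-45°, α=240°
  d=(-0.5000,-0.8660)  start (4,8)  tX=1.1200 tY=0.3926  stride 1/|dx|=2.0000 1/|dy|=1.1547
    cross y-line → (4,7), t=0.3926
    cross x-line → (3,7), t=1.1200
    cross y-line → (3,6), t=1.5473
    cross y-line → (3,5), t=2.7020
    cross x-line → (2,5), t=3.1200 (wall)
  → r_2 = 3.1200
beam 3: φ=45°, α=330°
  d=(0.8660,-0.5000)  start (4,8)  tX=0.5081 tY=0.6800  stride 1/|dx|=1.1547 1/|dy|=2.0000
    cross x-line → (5,8), t=0.5081
    cross y-line → (5,7), t=0.6800
    cross x-line → (6,7), t=1.6628 (wall)
  → r_3 = 1.6628
beam 4: φ=135°, α=60°
  d=(0.5000,0.8660)  start (4,8)  tX=0.8800 tY=0.7621  stride 1/|dx|=2.0000 1/|dy|=1.1547
    cross y-line → (4,9), t=0.7621 (wall)
  → r_4 = 0.7621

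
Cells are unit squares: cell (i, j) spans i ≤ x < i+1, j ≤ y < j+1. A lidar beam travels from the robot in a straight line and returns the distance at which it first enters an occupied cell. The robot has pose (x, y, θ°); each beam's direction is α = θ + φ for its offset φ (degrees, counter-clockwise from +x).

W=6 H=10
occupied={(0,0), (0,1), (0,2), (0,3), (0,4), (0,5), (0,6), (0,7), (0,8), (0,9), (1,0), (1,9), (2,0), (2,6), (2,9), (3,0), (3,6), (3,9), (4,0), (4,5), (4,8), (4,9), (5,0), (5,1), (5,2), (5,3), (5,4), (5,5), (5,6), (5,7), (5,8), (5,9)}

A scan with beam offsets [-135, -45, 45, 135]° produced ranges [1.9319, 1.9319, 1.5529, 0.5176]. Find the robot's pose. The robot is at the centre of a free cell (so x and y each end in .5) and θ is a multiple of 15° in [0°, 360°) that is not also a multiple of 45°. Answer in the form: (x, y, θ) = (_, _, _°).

The pose lattice has 28·16 = 448 candidates. Test each by forward raycasting.
  (2.5, 4.5, 165°): beam 1 = 1.7321 ≠ 1.9319 ✗
  (4.5, 2.5, 150°): beam 1 = 0.5176 ≠ 1.9319 ✗
  (1.5, 4.5, 105°): beam 1 = 4.0415 ≠ 1.9319 ✗
  (2.5, 8.5, 150°): beam 1 = 1.5529 ≠ 1.9319 ✗
  …
  (1.5, 7.5, 30°): r_1=1.9319, r_2=1.9319, r_3=1.5529, r_4=0.5176 — all match ✓
Unique over the lattice → pose = (1.5, 7.5, 30°).

(x, y, θ) = (1.5, 7.5, 30°)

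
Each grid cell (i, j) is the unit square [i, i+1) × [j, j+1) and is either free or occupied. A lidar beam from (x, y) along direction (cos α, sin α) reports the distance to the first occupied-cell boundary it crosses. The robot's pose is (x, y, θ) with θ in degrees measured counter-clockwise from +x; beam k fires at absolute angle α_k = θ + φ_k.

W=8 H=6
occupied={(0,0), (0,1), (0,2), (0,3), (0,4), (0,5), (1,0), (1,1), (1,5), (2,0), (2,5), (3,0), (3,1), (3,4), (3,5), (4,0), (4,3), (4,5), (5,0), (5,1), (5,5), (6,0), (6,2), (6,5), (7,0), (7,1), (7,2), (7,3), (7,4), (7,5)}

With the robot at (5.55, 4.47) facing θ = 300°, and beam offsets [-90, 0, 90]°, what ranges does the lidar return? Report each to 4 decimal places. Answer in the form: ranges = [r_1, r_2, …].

ranges = [0.9400, 1.6974, 1.0600]

beam 1: φ=-90°, α=210°
  d=(-0.8660,-0.5000)  start (5,4)  tX=0.6351 tY=0.9400  stride 1/|dx|=1.1547 1/|dy|=2.0000
    cross x-line → (4,4), t=0.6351
    cross y-line → (4,3), t=0.9400 (wall)
  → r_1 = 0.9400
beam 2: φ=0°, α=300°
  d=(0.5000,-0.8660)  start (5,4)  tX=0.9000 tY=0.5427  stride 1/|dx|=2.0000 1/|dy|=1.1547
    cross y-line → (5,3), t=0.5427
    cross x-line → (6,3), t=0.9000
    cross y-line → (6,2), t=1.6974 (wall)
  → r_2 = 1.6974
beam 3: φ=90°, α=30°
  d=(0.8660,0.5000)  start (5,4)  tX=0.5196 tY=1.0600  stride 1/|dx|=1.1547 1/|dy|=2.0000
    cross x-line → (6,4), t=0.5196
    cross y-line → (6,5), t=1.0600 (wall)
  → r_3 = 1.0600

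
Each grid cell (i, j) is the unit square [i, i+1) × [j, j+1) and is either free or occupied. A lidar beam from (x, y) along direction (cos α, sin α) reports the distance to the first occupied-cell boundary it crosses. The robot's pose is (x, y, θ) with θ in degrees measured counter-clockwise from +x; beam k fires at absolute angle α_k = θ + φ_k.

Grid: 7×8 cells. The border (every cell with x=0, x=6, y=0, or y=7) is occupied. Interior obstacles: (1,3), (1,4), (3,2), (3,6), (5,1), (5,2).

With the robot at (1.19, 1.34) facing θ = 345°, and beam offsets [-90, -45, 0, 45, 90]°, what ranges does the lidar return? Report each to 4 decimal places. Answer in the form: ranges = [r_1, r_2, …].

ranges = [0.3520, 0.3926, 1.3137, 2.0900, 1.7186]

beam 1: φ=-90°, α=255°
  direction (-0.2588, -0.9659); cell (1,1); t to first gridline: x 0.7341, y 0.3520 (then +3.8637 / +1.0353)
    (1,0) via y @ 0.3520  # hit
  → r_1 = 0.3520
beam 2: φ=-45°, α=300°
  direction (0.5000, -0.8660); cell (1,1); t to first gridline: x 1.6200, y 0.3926 (then +2.0000 / +1.1547)
    (1,0) via y @ 0.3926  # hit
  → r_2 = 0.3926
beam 3: φ=0°, α=345°
  direction (0.9659, -0.2588); cell (1,1); t to first gridline: x 0.8386, y 1.3137 (then +1.0353 / +3.8637)
    (2,1) via x @ 0.8386
    (2,0) via y @ 1.3137  # hit
  → r_3 = 1.3137
beam 4: φ=45°, α=30°
  direction (0.8660, 0.5000); cell (1,1); t to first gridline: x 0.9353, y 1.3200 (then +1.1547 / +2.0000)
    (2,1) via x @ 0.9353
    (2,2) via y @ 1.3200
    (3,2) via x @ 2.0900  # hit
  → r_4 = 2.0900
beam 5: φ=90°, α=75°
  direction (0.2588, 0.9659); cell (1,1); t to first gridline: x 3.1296, y 0.6833 (then +3.8637 / +1.0353)
    (1,2) via y @ 0.6833
    (1,3) via y @ 1.7186  # hit
  → r_5 = 1.7186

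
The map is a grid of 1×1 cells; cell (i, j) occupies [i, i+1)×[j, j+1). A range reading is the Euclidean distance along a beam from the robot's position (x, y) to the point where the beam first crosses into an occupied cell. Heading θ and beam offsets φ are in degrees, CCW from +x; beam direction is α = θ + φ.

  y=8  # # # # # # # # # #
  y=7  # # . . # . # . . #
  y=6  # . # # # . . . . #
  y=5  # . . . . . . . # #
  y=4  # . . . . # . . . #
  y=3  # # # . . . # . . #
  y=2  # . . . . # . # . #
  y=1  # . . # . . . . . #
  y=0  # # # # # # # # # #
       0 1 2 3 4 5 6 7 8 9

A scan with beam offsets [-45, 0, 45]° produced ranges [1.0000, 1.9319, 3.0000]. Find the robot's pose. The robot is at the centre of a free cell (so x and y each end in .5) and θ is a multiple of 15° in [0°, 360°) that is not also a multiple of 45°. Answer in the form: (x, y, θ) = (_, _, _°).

The pose lattice has 42·16 = 672 candidates. Test each by forward raycasting.
  (7.5, 7.5, 330°): beam 1 = 1.9319 ≠ 1.0000 ✗
  (5.5, 3.5, 15°): beam 1 = 0.5774 ≠ 1.0000 ✗
  (7.5, 3.5, 330°): beam 1 = 0.5176 ≠ 1.0000 ✗
  …
  (5.5, 5.5, 165°): r_1=1.0000, r_2=1.9319, r_3=3.0000 — all match ✓
Unique over the lattice → pose = (5.5, 5.5, 165°).

(x, y, θ) = (5.5, 5.5, 165°)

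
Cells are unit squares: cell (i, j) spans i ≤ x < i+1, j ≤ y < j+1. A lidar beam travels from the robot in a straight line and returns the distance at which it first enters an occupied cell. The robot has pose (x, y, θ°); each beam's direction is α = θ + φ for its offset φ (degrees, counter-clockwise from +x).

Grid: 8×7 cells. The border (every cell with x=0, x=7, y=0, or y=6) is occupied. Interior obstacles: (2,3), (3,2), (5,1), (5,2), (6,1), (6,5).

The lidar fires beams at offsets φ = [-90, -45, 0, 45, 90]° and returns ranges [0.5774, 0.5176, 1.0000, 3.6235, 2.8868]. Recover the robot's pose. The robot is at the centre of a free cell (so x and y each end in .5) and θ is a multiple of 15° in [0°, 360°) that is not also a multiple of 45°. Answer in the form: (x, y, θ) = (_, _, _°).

Candidates: 24 free-cell centres × 16 headings = 384 poses. Raycast each; keep the one whose scan matches to 4 dp.
  (2.5, 4.5, 120°): beam 1 = 3.0000 ≠ 0.5774 ✗
  (1.5, 5.5, 150°): beam 3 = 0.5774 ≠ 1.0000 ✗
  (6.5, 2.5, 75°): beam 1 = 0.5176 ≠ 0.5774 ✗
  …
  (4.5, 5.5, 150°): r_1=0.5774, r_2=0.5176, r_3=1.0000, r_4=3.6235, r_5=2.8868 — all match ✓
Only this pose fits every beam.

(x, y, θ) = (4.5, 5.5, 150°)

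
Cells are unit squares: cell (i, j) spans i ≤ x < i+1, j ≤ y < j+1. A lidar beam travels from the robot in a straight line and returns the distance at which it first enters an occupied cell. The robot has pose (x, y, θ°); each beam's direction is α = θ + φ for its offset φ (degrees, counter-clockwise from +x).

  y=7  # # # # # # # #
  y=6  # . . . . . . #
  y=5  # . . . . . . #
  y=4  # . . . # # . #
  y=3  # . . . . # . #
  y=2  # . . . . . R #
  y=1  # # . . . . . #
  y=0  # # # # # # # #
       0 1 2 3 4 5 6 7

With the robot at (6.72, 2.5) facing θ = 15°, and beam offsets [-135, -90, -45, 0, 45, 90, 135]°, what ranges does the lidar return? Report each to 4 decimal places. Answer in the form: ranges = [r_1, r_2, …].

ranges = [1.7321, 1.0818, 0.3233, 0.2899, 0.5600, 4.6587, 1.0000]

beam 1: φ=-135°, α=240°
  direction (-0.5000, -0.8660); cell (6,2); t to first gridline: x 1.4400, y 0.5774 (then +2.0000 / +1.1547)
    (6,1) via y @ 0.5774
    (5,1) via x @ 1.4400
    (5,0) via y @ 1.7321  # hit
  → r_1 = 1.7321
beam 2: φ=-90°, α=285°
  direction (0.2588, -0.9659); cell (6,2); t to first gridline: x 1.0818, y 0.5176 (then +3.8637 / +1.0353)
    (6,1) via y @ 0.5176
    (7,1) via x @ 1.0818  # hit
  → r_2 = 1.0818
beam 3: φ=-45°, α=330°
  direction (0.8660, -0.5000); cell (6,2); t to first gridline: x 0.3233, y 1.0000 (then +1.1547 / +2.0000)
    (7,2) via x @ 0.3233  # hit
  → r_3 = 0.3233
beam 4: φ=0°, α=15°
  direction (0.9659, 0.2588); cell (6,2); t to first gridline: x 0.2899, y 1.9319 (then +1.0353 / +3.8637)
    (7,2) via x @ 0.2899  # hit
  → r_4 = 0.2899
beam 5: φ=45°, α=60°
  direction (0.5000, 0.8660); cell (6,2); t to first gridline: x 0.5600, y 0.5774 (then +2.0000 / +1.1547)
    (7,2) via x @ 0.5600  # hit
  → r_5 = 0.5600
beam 6: φ=90°, α=105°
  direction (-0.2588, 0.9659); cell (6,2); t to first gridline: x 2.7819, y 0.5176 (then +3.8637 / +1.0353)
    (6,3) via y @ 0.5176
    (6,4) via y @ 1.5529
    (6,5) via y @ 2.5882
    (5,5) via x @ 2.7819
    (5,6) via y @ 3.6235
    (5,7) via y @ 4.6587  # hit
  → r_6 = 4.6587
beam 7: φ=135°, α=150°
  direction (-0.8660, 0.5000); cell (6,2); t to first gridline: x 0.8314, y 1.0000 (then +1.1547 / +2.0000)
    (5,2) via x @ 0.8314
    (5,3) via y @ 1.0000  # hit
  → r_7 = 1.0000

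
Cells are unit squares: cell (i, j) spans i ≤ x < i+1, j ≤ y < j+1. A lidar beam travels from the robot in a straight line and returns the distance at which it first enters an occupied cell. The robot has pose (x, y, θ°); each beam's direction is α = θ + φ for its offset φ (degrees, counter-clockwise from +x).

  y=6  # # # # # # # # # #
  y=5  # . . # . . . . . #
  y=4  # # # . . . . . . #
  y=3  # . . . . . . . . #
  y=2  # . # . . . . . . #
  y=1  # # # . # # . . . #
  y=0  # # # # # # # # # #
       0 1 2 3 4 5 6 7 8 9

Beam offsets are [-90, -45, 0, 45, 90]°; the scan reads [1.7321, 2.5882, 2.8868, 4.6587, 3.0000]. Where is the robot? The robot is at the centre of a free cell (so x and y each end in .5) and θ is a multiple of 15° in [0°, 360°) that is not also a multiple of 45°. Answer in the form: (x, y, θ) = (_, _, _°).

(x, y, θ) = (7.5, 3.5, 120°)

Enumerate (i+0.5, j+0.5, θ) over the 32 free cells and 16 admissible headings. For each, cast all 5 beams and compare to the given ranges.
  (4.5, 5.5, 195°): beam 1 = 0.5176 ≠ 1.7321 ✗
  (4.5, 5.5, 210°): beam 1 = 0.5774 ≠ 1.7321 ✗
  (2.5, 5.5, 105°): beam 1 = 0.5176 ≠ 1.7321 ✗
  …
  (7.5, 3.5, 120°): r_1=1.7321, r_2=2.5882, r_3=2.8868, r_4=4.6587, r_5=3.0000 — all match ✓
No second candidate reproduces the full scan.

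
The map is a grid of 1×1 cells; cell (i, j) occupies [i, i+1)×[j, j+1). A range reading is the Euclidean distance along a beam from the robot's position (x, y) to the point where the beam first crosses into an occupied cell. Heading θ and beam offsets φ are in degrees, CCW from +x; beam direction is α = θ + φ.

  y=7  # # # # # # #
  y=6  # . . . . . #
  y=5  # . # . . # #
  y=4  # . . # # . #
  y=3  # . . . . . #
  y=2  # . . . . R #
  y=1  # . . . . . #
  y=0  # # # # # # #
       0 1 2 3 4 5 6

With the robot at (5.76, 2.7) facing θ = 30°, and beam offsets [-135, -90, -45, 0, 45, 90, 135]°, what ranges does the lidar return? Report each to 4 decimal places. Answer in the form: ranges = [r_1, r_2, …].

ranges = [1.7600, 0.4800, 0.2485, 0.2771, 0.9273, 1.5200, 4.9279]

beam 1: φ=-135°, α=255°
  direction (-0.2588, -0.9659); cell (5,2); t to first gridline: x 2.9364, y 0.7247 (then +3.8637 / +1.0353)
    (5,1) via y @ 0.7247
    (5,0) via y @ 1.7600  # hit
  → r_1 = 1.7600
beam 2: φ=-90°, α=300°
  direction (0.5000, -0.8660); cell (5,2); t to first gridline: x 0.4800, y 0.8083 (then +2.0000 / +1.1547)
    (6,2) via x @ 0.4800  # hit
  → r_2 = 0.4800
beam 3: φ=-45°, α=345°
  direction (0.9659, -0.2588); cell (5,2); t to first gridline: x 0.2485, y 2.7046 (then +1.0353 / +3.8637)
    (6,2) via x @ 0.2485  # hit
  → r_3 = 0.2485
beam 4: φ=0°, α=30°
  direction (0.8660, 0.5000); cell (5,2); t to first gridline: x 0.2771, y 0.6000 (then +1.1547 / +2.0000)
    (6,2) via x @ 0.2771  # hit
  → r_4 = 0.2771
beam 5: φ=45°, α=75°
  direction (0.2588, 0.9659); cell (5,2); t to first gridline: x 0.9273, y 0.3106 (then +3.8637 / +1.0353)
    (5,3) via y @ 0.3106
    (6,3) via x @ 0.9273  # hit
  → r_5 = 0.9273
beam 6: φ=90°, α=120°
  direction (-0.5000, 0.8660); cell (5,2); t to first gridline: x 1.5200, y 0.3464 (then +2.0000 / +1.1547)
    (5,3) via y @ 0.3464
    (5,4) via y @ 1.5011
    (4,4) via x @ 1.5200  # hit
  → r_6 = 1.5200
beam 7: φ=135°, α=165°
  direction (-0.9659, 0.2588); cell (5,2); t to first gridline: x 0.7868, y 1.1591 (then +1.0353 / +3.8637)
    (4,2) via x @ 0.7868
    (4,3) via y @ 1.1591
    (3,3) via x @ 1.8221
    (2,3) via x @ 2.8574
    (1,3) via x @ 3.8926
    (0,3) via x @ 4.9279  # hit
  → r_7 = 4.9279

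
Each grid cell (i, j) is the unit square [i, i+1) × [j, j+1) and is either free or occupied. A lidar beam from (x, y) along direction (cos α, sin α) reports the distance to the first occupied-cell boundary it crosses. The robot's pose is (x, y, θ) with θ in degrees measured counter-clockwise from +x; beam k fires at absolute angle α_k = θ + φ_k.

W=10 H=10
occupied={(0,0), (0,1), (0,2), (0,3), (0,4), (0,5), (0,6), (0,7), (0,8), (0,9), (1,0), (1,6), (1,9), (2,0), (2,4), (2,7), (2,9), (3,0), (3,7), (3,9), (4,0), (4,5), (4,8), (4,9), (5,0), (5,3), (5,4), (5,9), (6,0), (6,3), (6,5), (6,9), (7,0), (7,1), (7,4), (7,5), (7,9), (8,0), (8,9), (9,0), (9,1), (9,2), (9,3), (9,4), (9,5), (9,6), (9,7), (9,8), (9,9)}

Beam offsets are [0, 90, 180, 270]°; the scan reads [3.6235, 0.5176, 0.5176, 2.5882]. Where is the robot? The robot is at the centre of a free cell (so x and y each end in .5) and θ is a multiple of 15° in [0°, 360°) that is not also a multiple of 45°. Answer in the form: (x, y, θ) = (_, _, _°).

(x, y, θ) = (5.5, 8.5, 345°)

Candidates: 51 free-cell centres × 16 headings = 816 poses. Raycast each; keep the one whose scan matches to 4 dp.
  (3.5, 6.5, 30°): beam 1 = 5.0000 ≠ 3.6235 ✗
  (7.5, 8.5, 165°): beam 1 = 1.9319 ≠ 3.6235 ✗
  (8.5, 5.5, 210°): beam 1 = 0.5774 ≠ 3.6235 ✗
  (1.5, 2.5, 120°): beam 1 = 1.0000 ≠ 3.6235 ✗
  (7.5, 2.5, 240°): beam 1 = 0.5774 ≠ 3.6235 ✗
  …
  (5.5, 8.5, 345°): r_1=3.6235, r_2=0.5176, r_3=0.5176, r_4=2.5882 — all match ✓
No second candidate reproduces the full scan.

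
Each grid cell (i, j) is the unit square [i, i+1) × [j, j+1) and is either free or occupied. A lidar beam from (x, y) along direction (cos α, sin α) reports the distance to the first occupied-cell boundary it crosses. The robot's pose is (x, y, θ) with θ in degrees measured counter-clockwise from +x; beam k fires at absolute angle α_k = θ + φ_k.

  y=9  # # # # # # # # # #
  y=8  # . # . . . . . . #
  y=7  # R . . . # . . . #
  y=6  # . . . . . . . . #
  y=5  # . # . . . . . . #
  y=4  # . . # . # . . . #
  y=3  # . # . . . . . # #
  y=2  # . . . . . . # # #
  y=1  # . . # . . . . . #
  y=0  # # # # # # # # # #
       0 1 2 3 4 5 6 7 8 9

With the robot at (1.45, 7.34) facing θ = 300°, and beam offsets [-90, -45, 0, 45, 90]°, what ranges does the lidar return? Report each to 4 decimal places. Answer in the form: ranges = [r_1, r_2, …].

beam 1: φ=-90°, α=210°
  dir = (cos 210°, sin 210°) = (-0.8660, -0.5000); from cell (1,7)
  next x-line at t=0.5196, next y-line at t=0.6800; Δt_x=1.1547, Δt_y=2.0000
    x: enter (0,7) at t=0.5196 ← occupied
  → r_1 = 0.5196
beam 2: φ=-45°, α=255°
  dir = (cos 255°, sin 255°) = (-0.2588, -0.9659); from cell (1,7)
  next x-line at t=1.7387, next y-line at t=0.3520; Δt_x=3.8637, Δt_y=1.0353
    y: enter (1,6) at t=0.3520
    y: enter (1,5) at t=1.3873
    x: enter (0,5) at t=1.7387 ← occupied
  → r_2 = 1.7387
beam 3: φ=0°, α=300°
  dir = (cos 300°, sin 300°) = (0.5000, -0.8660); from cell (1,7)
  next x-line at t=1.1000, next y-line at t=0.3926; Δt_x=2.0000, Δt_y=1.1547
    y: enter (1,6) at t=0.3926
    x: enter (2,6) at t=1.1000
    y: enter (2,5) at t=1.5473 ← occupied
  → r_3 = 1.5473
beam 4: φ=45°, α=345°
  dir = (cos 345°, sin 345°) = (0.9659, -0.2588); from cell (1,7)
  next x-line at t=0.5694, next y-line at t=1.3137; Δt_x=1.0353, Δt_y=3.8637
    x: enter (2,7) at t=0.5694
    y: enter (2,6) at t=1.3137
    x: enter (3,6) at t=1.6047
    x: enter (4,6) at t=2.6400
    x: enter (5,6) at t=3.6752
    x: enter (6,6) at t=4.7105
    y: enter (6,5) at t=5.1774
    x: enter (7,5) at t=5.7458
    x: enter (8,5) at t=6.7811
    x: enter (9,5) at t=7.8163 ← occupied
  → r_4 = 7.8163
beam 5: φ=90°, α=30°
  dir = (cos 30°, sin 30°) = (0.8660, 0.5000); from cell (1,7)
  next x-line at t=0.6351, next y-line at t=1.3200; Δt_x=1.1547, Δt_y=2.0000
    x: enter (2,7) at t=0.6351
    y: enter (2,8) at t=1.3200 ← occupied
  → r_5 = 1.3200

ranges = [0.5196, 1.7387, 1.5473, 7.8163, 1.3200]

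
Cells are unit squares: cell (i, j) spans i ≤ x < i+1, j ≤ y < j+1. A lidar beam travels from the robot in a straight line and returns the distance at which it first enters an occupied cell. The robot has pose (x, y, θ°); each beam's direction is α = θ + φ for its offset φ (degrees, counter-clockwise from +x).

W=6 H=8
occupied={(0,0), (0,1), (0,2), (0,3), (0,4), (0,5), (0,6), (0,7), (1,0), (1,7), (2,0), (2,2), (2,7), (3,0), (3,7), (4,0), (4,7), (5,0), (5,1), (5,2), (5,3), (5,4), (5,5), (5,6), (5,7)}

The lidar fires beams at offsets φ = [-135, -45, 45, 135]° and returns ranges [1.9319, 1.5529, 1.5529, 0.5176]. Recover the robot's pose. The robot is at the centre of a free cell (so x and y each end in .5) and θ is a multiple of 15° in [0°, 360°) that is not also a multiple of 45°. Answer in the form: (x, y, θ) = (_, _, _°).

(x, y, θ) = (4.5, 2.5, 210°)

The pose lattice has 23·16 = 368 candidates. Test each by forward raycasting.
  (2.5, 3.5, 255°): beam 1 = 3.0000 ≠ 1.9319 ✗
  (4.5, 6.5, 15°): beam 1 = 4.0415 ≠ 1.9319 ✗
  (2.5, 4.5, 150°): beam 1 = 2.5882 ≠ 1.9319 ✗
  (1.5, 4.5, 150°): beam 1 = 3.6235 ≠ 1.9319 ✗
  (4.5, 3.5, 255°): beam 1 = 4.0415 ≠ 1.9319 ✗
  …
  (4.5, 2.5, 210°): r_1=1.9319, r_2=1.5529, r_3=1.5529, r_4=0.5176 — all match ✓
Unique over the lattice → pose = (4.5, 2.5, 210°).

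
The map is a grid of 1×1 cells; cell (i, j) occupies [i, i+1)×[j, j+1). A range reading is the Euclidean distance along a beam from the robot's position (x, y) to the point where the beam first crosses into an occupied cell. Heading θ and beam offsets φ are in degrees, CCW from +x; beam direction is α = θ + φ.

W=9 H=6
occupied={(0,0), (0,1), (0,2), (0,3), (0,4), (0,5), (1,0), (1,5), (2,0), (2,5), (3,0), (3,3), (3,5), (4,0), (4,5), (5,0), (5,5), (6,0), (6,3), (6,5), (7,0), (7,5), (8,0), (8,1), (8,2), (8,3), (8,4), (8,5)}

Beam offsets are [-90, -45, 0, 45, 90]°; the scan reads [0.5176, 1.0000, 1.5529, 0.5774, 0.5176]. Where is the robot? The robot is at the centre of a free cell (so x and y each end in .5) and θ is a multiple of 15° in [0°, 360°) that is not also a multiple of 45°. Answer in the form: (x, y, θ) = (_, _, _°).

(x, y, θ) = (7.5, 3.5, 105°)

Enumerate (i+0.5, j+0.5, θ) over the 26 free cells and 16 admissible headings. For each, cast all 5 beams and compare to the given ranges.
  (5.5, 1.5, 30°): beam 1 = 0.5774 ≠ 0.5176 ✗
  (2.5, 1.5, 30°): beam 1 = 0.5774 ≠ 0.5176 ✗
  (3.5, 1.5, 285°): beam 1 = 1.9319 ≠ 0.5176 ✗
  …
  (7.5, 3.5, 105°): r_1=0.5176, r_2=1.0000, r_3=1.5529, r_4=0.5774, r_5=0.5176 — all match ✓
No second candidate reproduces the full scan.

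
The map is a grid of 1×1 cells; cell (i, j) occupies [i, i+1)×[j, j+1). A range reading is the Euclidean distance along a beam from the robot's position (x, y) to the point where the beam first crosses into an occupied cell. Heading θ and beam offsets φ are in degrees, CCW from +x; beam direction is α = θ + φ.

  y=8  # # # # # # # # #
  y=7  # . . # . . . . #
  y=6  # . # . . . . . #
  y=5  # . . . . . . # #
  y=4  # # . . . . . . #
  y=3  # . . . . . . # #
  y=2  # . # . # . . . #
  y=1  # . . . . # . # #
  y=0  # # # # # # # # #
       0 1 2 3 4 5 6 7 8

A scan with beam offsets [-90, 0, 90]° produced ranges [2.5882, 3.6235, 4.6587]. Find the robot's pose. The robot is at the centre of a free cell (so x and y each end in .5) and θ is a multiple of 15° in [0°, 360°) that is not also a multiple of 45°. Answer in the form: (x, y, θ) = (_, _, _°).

(x, y, θ) = (5.5, 5.5, 195°)

Candidates: 40 free-cell centres × 16 headings = 640 poses. Raycast each; keep the one whose scan matches to 4 dp.
  (3.5, 4.5, 105°): beam 1 = 3.6235 ≠ 2.5882 ✗
  (3.5, 3.5, 165°): beam 1 = 4.6587 ≠ 2.5882 ✗
  (4.5, 1.5, 345°): beam 1 = 0.5176 ≠ 2.5882 ✗
  (6.5, 6.5, 75°): beam 1 = 1.5529 ≠ 2.5882 ✗
  (2.5, 3.5, 195°): beam 1 = 4.6587 ≠ 2.5882 ✗
  …
  (5.5, 5.5, 195°): r_1=2.5882, r_2=3.6235, r_3=4.6587 — all match ✓
Unique over the lattice → pose = (5.5, 5.5, 195°).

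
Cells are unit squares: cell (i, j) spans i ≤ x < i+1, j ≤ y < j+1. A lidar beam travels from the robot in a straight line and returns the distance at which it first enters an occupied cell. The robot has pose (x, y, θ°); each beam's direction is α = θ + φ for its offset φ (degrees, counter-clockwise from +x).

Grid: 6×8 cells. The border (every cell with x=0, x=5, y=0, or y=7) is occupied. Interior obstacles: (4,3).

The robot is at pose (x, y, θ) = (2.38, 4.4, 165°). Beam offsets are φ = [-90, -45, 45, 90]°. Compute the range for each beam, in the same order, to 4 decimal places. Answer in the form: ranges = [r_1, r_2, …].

ranges = [2.6917, 2.7600, 1.5935, 3.5199]

beam 1: φ=-90°, α=75°
  d=(0.2588,0.9659)  start (2,4)  tX=2.3955 tY=0.6212  stride 1/|dx|=3.8637 1/|dy|=1.0353
    cross y-line → (2,5), t=0.6212
    cross y-line → (2,6), t=1.6564
    cross x-line → (3,6), t=2.3955
    cross y-line → (3,7), t=2.6917 (wall)
  → r_1 = 2.6917
beam 2: φ=-45°, α=120°
  d=(-0.5000,0.8660)  start (2,4)  tX=0.7600 tY=0.6928  stride 1/|dx|=2.0000 1/|dy|=1.1547
    cross y-line → (2,5), t=0.6928
    cross x-line → (1,5), t=0.7600
    cross y-line → (1,6), t=1.8475
    cross x-line → (0,6), t=2.7600 (wall)
  → r_2 = 2.7600
beam 3: φ=45°, α=210°
  d=(-0.8660,-0.5000)  start (2,4)  tX=0.4388 tY=0.8000  stride 1/|dx|=1.1547 1/|dy|=2.0000
    cross x-line → (1,4), t=0.4388
    cross y-line → (1,3), t=0.8000
    cross x-line → (0,3), t=1.5935 (wall)
  → r_3 = 1.5935
beam 4: φ=90°, α=255°
  d=(-0.2588,-0.9659)  start (2,4)  tX=1.4682 tY=0.4141  stride 1/|dx|=3.8637 1/|dy|=1.0353
    cross y-line → (2,3), t=0.4141
    cross y-line → (2,2), t=1.4494
    cross x-line → (1,2), t=1.4682
    cross y-line → (1,1), t=2.4847
    cross y-line → (1,0), t=3.5199 (wall)
  → r_4 = 3.5199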